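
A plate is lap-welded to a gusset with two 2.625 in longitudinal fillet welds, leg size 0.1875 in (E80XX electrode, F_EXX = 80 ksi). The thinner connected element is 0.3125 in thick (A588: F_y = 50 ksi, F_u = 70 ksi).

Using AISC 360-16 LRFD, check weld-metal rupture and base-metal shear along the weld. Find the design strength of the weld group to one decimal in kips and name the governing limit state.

Weld metal: throat = 0.707×0.1875 = 0.13256 in, L = 2×2.625 = 5.25 in. φR_n = 0.75 × 0.6 × 80 × 0.13256 × 5.25 = 25.1 kips.
Base metal shear (0.3125 in plate): yield φR_n = 1.0×0.6×50×0.3125×5.25 = 49.2 kips; rupture φR_n = 0.75×0.6×70×0.3125×5.25 = 51.7 kips; take 49.2 kips (yield).
Governing: min(25.1, 49.2) = 25.1 kips → weld metal.

25.1 kips (weld metal governs)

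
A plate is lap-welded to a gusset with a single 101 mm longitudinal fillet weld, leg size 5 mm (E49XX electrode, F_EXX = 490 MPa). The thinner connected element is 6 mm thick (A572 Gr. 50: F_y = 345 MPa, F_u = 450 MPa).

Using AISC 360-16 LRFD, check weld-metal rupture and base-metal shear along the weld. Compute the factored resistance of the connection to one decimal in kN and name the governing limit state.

78.7 kN (weld metal governs)

Weld metal: throat = 0.707×5 = 3.535 mm, L = 101 mm. φR_n = 0.75 × 0.6 × 490 × 3.535 × 101 = 78.7 kN.
Base metal shear (6 mm plate): yield φR_n = 1.0×0.6×345×6×101 = 125.4 kN; rupture φR_n = 0.75×0.6×450×6×101 = 122.7 kN; take 122.7 kN (rupture).
Governing: min(78.7, 122.7) = 78.7 kN → weld metal.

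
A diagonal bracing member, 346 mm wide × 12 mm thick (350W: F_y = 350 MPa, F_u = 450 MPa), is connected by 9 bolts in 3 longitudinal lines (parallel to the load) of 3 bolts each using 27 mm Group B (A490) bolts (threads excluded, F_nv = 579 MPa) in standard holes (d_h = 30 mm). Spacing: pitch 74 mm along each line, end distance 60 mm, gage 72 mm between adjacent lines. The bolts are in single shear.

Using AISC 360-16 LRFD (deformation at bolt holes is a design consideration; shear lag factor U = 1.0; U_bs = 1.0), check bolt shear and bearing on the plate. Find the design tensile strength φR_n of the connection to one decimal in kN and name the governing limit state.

Bolt shear: A_b = π(27)²/4 = 572.56 mm². φR_n = 0.75 × 579 × 572.56 × 9 × 1 = 2237.7 kN.
Bearing (12 mm plate, F_u = 450 MPa): end bolts L_c = 60 − 30/2 = 45, R_n = min(1.2×45×12×450, 2.4×27×12×450) = 291.6 kN/bolt; interior L_c = 74 − 30 = 44, R_n = 285.12 kN/bolt. φR_n = 0.75 × (3×291.6 + 6×285.12) = 1939.1 kN.
Governing: min(2237.7, 1939.1) = 1939.1 kN → bearing.

1939.1 kN (bearing governs)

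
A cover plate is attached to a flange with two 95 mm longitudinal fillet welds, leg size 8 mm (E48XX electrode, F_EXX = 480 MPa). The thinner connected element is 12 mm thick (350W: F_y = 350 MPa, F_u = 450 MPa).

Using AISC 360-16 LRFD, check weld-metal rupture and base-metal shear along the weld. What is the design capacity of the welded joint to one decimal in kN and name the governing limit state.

232.1 kN (weld metal governs)

Weld metal: throat = 0.707×8 = 5.656 mm, L = 2×95 = 190 mm. φR_n = 0.75 × 0.6 × 480 × 5.656 × 190 = 232.1 kN.
Base metal shear (12 mm plate): yield φR_n = 1.0×0.6×350×12×190 = 478.8 kN; rupture φR_n = 0.75×0.6×450×12×190 = 461.7 kN; take 461.7 kN (rupture).
Governing: min(232.1, 461.7) = 232.1 kN → weld metal.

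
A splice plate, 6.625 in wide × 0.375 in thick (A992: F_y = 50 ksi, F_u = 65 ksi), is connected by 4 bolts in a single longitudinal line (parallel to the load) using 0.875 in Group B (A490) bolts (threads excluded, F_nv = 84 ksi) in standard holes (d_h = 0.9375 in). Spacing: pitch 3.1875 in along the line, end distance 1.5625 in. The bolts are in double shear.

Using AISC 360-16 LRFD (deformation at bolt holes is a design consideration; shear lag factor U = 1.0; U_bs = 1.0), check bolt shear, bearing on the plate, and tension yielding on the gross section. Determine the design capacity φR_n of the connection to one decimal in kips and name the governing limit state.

Bolt shear: A_b = π(0.875)²/4 = 0.60132 in². φR_n = 0.75 × 84 × 0.60132 × 4 × 2 = 303.1 kips.
Bearing (0.375 in plate, F_u = 65 ksi): end bolts L_c = 1.5625 − 0.9375/2 = 1.09375, R_n = min(1.2×1.09375×0.375×65, 2.4×0.875×0.375×65) = 31.992 kips/bolt; interior L_c = 3.1875 − 0.9375 = 2.25, R_n = 51.188 kips/bolt. φR_n = 0.75 × (1×31.992 + 3×51.188) = 139.2 kips.
Tension yield (gross): A_g = 6.625×0.375 = 2.4844 in². φR_n = 0.90 × 50 × 2.4844 = 111.8 kips.
Governing: min(303.1, 139.2, 111.8) = 111.8 kips → gross-section yield.

111.8 kips (gross-section yield governs)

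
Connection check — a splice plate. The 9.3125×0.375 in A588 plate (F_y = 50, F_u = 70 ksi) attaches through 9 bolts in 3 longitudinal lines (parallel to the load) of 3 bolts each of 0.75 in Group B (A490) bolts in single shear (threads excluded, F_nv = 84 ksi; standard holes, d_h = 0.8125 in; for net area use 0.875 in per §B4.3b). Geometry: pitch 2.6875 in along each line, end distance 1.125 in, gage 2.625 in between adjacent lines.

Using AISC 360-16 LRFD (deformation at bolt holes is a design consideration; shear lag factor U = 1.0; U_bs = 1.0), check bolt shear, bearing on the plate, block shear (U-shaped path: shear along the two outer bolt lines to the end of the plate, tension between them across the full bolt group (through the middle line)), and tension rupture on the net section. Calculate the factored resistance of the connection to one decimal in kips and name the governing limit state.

Bolt shear: A_b = π(0.75)²/4 = 0.44179 in². φR_n = 0.75 × 84 × 0.44179 × 9 × 1 = 250.5 kips.
Bearing (0.375 in plate, F_u = 70 ksi): end bolts L_c = 1.125 − 0.8125/2 = 0.71875, R_n = min(1.2×0.71875×0.375×70, 2.4×0.75×0.375×70) = 22.641 kips/bolt; interior L_c = 2.6875 − 0.8125 = 1.875, R_n = 47.25 kips/bolt. φR_n = 0.75 × (3×22.641 + 6×47.25) = 263.6 kips.
Block shear: shear path 2×[1.125+2×2.6875] = 2×6.5 in, A_gv = 4.875, A_nv = 2×(6.5 − 2.5×0.875)×0.375 = 3.2344 in²; tension across gage: (5.25 − 2×0.875)×0.375 = 1.3125 in². R_n = min(0.6×70×3.2344, 0.6×50×4.875) + 1.0×70×1.3125 = min(135.84, 146.25) + 91.875 = 227.72 kips. φR_n = 0.75 × 227.72 = 170.8 kips.
Tension rupture (net): A_n = (9.3125 − 3×0.875)×0.375 = 2.5078 in² (U = 1.0, A_e = A_n). φR_n = 0.75 × 70 × 2.5078 = 131.7 kips.
Governing: min(250.5, 263.6, 170.8, 131.7) = 131.7 kips → net-section rupture.

131.7 kips (net-section rupture governs)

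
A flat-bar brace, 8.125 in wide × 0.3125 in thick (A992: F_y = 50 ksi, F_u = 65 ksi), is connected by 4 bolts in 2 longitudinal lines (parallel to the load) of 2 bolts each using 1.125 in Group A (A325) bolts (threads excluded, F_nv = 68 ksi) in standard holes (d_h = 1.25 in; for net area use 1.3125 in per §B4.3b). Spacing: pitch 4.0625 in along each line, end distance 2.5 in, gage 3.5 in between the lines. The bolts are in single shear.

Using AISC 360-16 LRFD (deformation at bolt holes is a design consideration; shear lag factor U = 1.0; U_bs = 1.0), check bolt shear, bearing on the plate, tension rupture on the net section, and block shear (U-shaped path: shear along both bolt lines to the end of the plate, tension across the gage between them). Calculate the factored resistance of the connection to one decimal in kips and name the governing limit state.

83.8 kips (net-section rupture governs)

Bolt shear: A_b = π(1.125)²/4 = 0.99402 in². φR_n = 0.75 × 68 × 0.99402 × 4 × 1 = 202.8 kips.
Bearing (0.3125 in plate, F_u = 65 ksi): end bolts L_c = 2.5 − 1.25/2 = 1.875, R_n = min(1.2×1.875×0.3125×65, 2.4×1.125×0.3125×65) = 45.703 kips/bolt; interior L_c = 4.0625 − 1.25 = 2.8125, R_n = 54.844 kips/bolt. φR_n = 0.75 × (2×45.703 + 2×54.844) = 150.8 kips.
Tension rupture (net): A_n = (8.125 − 2×1.3125)×0.3125 = 1.7188 in² (U = 1.0, A_e = A_n). φR_n = 0.75 × 65 × 1.7188 = 83.8 kips.
Block shear: shear path 2×[2.5+1×4.0625] = 2×6.5625 in, A_gv = 4.1016, A_nv = 2×(6.5625 − 1.5×1.3125)×0.3125 = 2.8711 in²; tension across gage: (3.5 − 1×1.3125)×0.3125 = 0.68359 in². R_n = min(0.6×65×2.8711, 0.6×50×4.1016) + 1.0×65×0.68359 = min(111.97, 123.05) + 44.433 = 156.4 kips. φR_n = 0.75 × 156.4 = 117.3 kips.
Governing: min(202.8, 150.8, 83.8, 117.3) = 83.8 kips → net-section rupture.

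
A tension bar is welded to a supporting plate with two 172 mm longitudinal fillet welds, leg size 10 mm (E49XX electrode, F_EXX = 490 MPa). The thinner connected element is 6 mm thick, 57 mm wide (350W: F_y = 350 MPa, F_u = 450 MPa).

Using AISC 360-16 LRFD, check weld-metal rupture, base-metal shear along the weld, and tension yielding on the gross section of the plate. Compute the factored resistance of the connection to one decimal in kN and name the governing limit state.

107.7 kN (gross-section yield governs)

Weld metal: throat = 0.707×10 = 7.07 mm, L = 2×172 = 344 mm. φR_n = 0.75 × 0.6 × 490 × 7.07 × 344 = 536.3 kN.
Base metal shear (6 mm plate): yield φR_n = 1.0×0.6×350×6×344 = 433.4 kN; rupture φR_n = 0.75×0.6×450×6×344 = 418.0 kN; take 418.0 kN (rupture).
Tension yield (gross): A_g = 57×6 = 342 mm². φR_n = 0.90 × 350 × 342 = 107.7 kN.
Governing: min(536.3, 418.0, 107.7) = 107.7 kN → gross-section yield.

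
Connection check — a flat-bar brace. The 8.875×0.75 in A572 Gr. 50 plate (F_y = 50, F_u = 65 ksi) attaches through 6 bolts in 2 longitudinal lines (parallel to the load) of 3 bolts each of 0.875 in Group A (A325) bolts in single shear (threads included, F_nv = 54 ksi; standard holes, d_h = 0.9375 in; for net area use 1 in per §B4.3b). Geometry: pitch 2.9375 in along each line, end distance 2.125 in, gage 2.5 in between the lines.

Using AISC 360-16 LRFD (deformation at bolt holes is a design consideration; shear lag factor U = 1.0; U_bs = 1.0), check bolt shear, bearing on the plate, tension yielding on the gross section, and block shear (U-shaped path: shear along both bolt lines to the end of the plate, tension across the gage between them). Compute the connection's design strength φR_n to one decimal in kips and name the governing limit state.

Bolt shear: A_b = π(0.875)²/4 = 0.60132 in². φR_n = 0.75 × 54 × 0.60132 × 6 × 1 = 146.1 kips.
Bearing (0.75 in plate, F_u = 65 ksi): end bolts L_c = 2.125 − 0.9375/2 = 1.65625, R_n = min(1.2×1.65625×0.75×65, 2.4×0.875×0.75×65) = 96.891 kips/bolt; interior L_c = 2.9375 − 0.9375 = 2, R_n = 102.38 kips/bolt. φR_n = 0.75 × (2×96.891 + 4×102.38) = 452.5 kips.
Tension yield (gross): A_g = 8.875×0.75 = 6.6563 in². φR_n = 0.90 × 50 × 6.6563 = 299.5 kips.
Block shear: shear path 2×[2.125+2×2.9375] = 2×8 in, A_gv = 12, A_nv = 2×(8 − 2.5×1)×0.75 = 8.25 in²; tension across gage: (2.5 − 1×1)×0.75 = 1.125 in². R_n = min(0.6×65×8.25, 0.6×50×12) + 1.0×65×1.125 = min(321.75, 360) + 73.125 = 394.88 kips. φR_n = 0.75 × 394.88 = 296.2 kips.
Governing: min(146.1, 452.5, 299.5, 296.2) = 146.1 kips → bolt shear.

146.1 kips (bolt shear governs)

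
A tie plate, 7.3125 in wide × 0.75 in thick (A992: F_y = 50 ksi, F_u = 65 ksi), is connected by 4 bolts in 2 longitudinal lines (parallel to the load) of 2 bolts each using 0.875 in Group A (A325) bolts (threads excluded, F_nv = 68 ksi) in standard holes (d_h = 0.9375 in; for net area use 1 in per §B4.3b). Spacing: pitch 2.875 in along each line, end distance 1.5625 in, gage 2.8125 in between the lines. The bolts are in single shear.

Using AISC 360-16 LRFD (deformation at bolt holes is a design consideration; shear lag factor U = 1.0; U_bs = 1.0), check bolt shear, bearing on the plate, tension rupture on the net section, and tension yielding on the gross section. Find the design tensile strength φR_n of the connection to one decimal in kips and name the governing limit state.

122.7 kips (bolt shear governs)

Bolt shear: A_b = π(0.875)²/4 = 0.60132 in². φR_n = 0.75 × 68 × 0.60132 × 4 × 1 = 122.7 kips.
Bearing (0.75 in plate, F_u = 65 ksi): end bolts L_c = 1.5625 − 0.9375/2 = 1.09375, R_n = min(1.2×1.09375×0.75×65, 2.4×0.875×0.75×65) = 63.984 kips/bolt; interior L_c = 2.875 − 0.9375 = 1.9375, R_n = 102.38 kips/bolt. φR_n = 0.75 × (2×63.984 + 2×102.38) = 249.5 kips.
Tension rupture (net): A_n = (7.3125 − 2×1)×0.75 = 3.9844 in² (U = 1.0, A_e = A_n). φR_n = 0.75 × 65 × 3.9844 = 194.2 kips.
Tension yield (gross): A_g = 7.3125×0.75 = 5.4844 in². φR_n = 0.90 × 50 × 5.4844 = 246.8 kips.
Governing: min(122.7, 249.5, 194.2, 246.8) = 122.7 kips → bolt shear.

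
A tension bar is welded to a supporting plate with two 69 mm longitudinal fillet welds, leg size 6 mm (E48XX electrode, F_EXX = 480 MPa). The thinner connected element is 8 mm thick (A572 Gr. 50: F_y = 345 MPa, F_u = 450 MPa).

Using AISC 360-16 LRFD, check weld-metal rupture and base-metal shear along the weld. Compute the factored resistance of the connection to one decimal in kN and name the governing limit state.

Weld metal: throat = 0.707×6 = 4.242 mm, L = 2×69 = 138 mm. φR_n = 0.75 × 0.6 × 480 × 4.242 × 138 = 126.4 kN.
Base metal shear (8 mm plate): yield φR_n = 1.0×0.6×345×8×138 = 228.5 kN; rupture φR_n = 0.75×0.6×450×8×138 = 223.6 kN; take 223.6 kN (rupture).
Governing: min(126.4, 223.6) = 126.4 kN → weld metal.

126.4 kN (weld metal governs)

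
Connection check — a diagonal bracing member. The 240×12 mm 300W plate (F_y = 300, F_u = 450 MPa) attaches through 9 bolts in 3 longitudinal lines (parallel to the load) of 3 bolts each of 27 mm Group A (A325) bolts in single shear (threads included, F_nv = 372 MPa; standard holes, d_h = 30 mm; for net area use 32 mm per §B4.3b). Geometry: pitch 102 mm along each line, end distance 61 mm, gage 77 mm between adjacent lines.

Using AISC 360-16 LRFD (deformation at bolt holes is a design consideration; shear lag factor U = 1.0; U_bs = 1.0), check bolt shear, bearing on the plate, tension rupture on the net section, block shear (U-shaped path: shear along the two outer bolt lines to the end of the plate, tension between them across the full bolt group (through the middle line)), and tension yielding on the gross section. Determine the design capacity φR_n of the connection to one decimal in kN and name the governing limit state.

583.2 kN (net-section rupture governs)

Bolt shear: A_b = π(27)²/4 = 572.56 mm². φR_n = 0.75 × 372 × 572.56 × 9 × 1 = 1437.7 kN.
Bearing (12 mm plate, F_u = 450 MPa): end bolts L_c = 61 − 30/2 = 46, R_n = min(1.2×46×12×450, 2.4×27×12×450) = 298.08 kN/bolt; interior L_c = 102 − 30 = 72, R_n = 349.92 kN/bolt. φR_n = 0.75 × (3×298.08 + 6×349.92) = 2245.3 kN.
Tension rupture (net): A_n = (240 − 3×32)×12 = 1728 mm² (U = 1.0, A_e = A_n). φR_n = 0.75 × 450 × 1728 = 583.2 kN.
Block shear: shear path 2×[61+2×102] = 2×265 mm, A_gv = 6360, A_nv = 2×(265 − 2.5×32)×12 = 4440 mm²; tension across gage: (154 − 2×32)×12 = 1080 mm². R_n = min(0.6×450×4440, 0.6×300×6360) + 1.0×450×1080 = min(1198.8, 1144.8) + 486 = 1630.8 kN. φR_n = 0.75 × 1630.8 = 1223.1 kN.
Tension yield (gross): A_g = 240×12 = 2880 mm². φR_n = 0.90 × 300 × 2880 = 777.6 kN.
Governing: min(1437.7, 2245.3, 583.2, 1223.1, 777.6) = 583.2 kN → net-section rupture.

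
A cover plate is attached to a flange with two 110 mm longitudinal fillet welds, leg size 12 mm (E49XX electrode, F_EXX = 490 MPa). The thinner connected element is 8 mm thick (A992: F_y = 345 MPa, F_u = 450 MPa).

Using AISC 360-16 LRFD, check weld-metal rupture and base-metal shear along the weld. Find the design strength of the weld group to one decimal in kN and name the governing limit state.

Weld metal: throat = 0.707×12 = 8.484 mm, L = 2×110 = 220 mm. φR_n = 0.75 × 0.6 × 490 × 8.484 × 220 = 411.6 kN.
Base metal shear (8 mm plate): yield φR_n = 1.0×0.6×345×8×220 = 364.3 kN; rupture φR_n = 0.75×0.6×450×8×220 = 356.4 kN; take 356.4 kN (rupture).
Governing: min(411.6, 356.4) = 356.4 kN → base-metal shear.

356.4 kN (base-metal shear governs)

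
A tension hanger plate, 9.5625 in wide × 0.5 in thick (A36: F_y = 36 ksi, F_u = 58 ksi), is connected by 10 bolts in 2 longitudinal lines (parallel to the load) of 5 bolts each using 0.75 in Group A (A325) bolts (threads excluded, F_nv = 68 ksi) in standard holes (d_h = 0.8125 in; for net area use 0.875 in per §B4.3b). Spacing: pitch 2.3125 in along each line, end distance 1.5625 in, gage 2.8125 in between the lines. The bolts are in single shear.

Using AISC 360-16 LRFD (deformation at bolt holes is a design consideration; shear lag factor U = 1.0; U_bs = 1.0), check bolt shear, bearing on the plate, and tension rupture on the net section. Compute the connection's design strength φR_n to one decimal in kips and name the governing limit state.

169.9 kips (net-section rupture governs)

Bolt shear: A_b = π(0.75)²/4 = 0.44179 in². φR_n = 0.75 × 68 × 0.44179 × 10 × 1 = 225.3 kips.
Bearing (0.5 in plate, F_u = 58 ksi): end bolts L_c = 1.5625 − 0.8125/2 = 1.15625, R_n = min(1.2×1.15625×0.5×58, 2.4×0.75×0.5×58) = 40.238 kips/bolt; interior L_c = 2.3125 − 0.8125 = 1.5, R_n = 52.2 kips/bolt. φR_n = 0.75 × (2×40.238 + 8×52.2) = 373.6 kips.
Tension rupture (net): A_n = (9.5625 − 2×0.875)×0.5 = 3.9063 in² (U = 1.0, A_e = A_n). φR_n = 0.75 × 58 × 3.9063 = 169.9 kips.
Governing: min(225.3, 373.6, 169.9) = 169.9 kips → net-section rupture.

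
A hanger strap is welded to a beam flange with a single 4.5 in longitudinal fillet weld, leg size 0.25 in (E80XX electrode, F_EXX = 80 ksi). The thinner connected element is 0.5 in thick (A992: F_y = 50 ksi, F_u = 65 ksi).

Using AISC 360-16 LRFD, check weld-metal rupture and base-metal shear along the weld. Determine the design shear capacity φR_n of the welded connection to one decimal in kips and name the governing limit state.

28.6 kips (weld metal governs)

Weld metal: throat = 0.707×0.25 = 0.17675 in, L = 4.5 in. φR_n = 0.75 × 0.6 × 80 × 0.17675 × 4.5 = 28.6 kips.
Base metal shear (0.5 in plate): yield φR_n = 1.0×0.6×50×0.5×4.5 = 67.5 kips; rupture φR_n = 0.75×0.6×65×0.5×4.5 = 65.8 kips; take 65.8 kips (rupture).
Governing: min(28.6, 65.8) = 28.6 kips → weld metal.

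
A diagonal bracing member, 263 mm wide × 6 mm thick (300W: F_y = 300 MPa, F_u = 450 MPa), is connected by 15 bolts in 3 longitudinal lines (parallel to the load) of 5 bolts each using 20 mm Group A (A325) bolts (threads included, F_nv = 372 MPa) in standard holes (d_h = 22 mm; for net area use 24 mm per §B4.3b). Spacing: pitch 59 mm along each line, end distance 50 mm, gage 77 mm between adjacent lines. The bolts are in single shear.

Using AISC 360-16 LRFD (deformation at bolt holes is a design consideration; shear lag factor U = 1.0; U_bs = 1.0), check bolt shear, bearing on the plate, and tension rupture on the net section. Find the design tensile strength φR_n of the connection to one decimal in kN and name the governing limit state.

386.8 kN (net-section rupture governs)

Bolt shear: A_b = π(20)²/4 = 314.16 mm². φR_n = 0.75 × 372 × 314.16 × 15 × 1 = 1314.8 kN.
Bearing (6 mm plate, F_u = 450 MPa): end bolts L_c = 50 − 22/2 = 39, R_n = min(1.2×39×6×450, 2.4×20×6×450) = 126.36 kN/bolt; interior L_c = 59 − 22 = 37, R_n = 119.88 kN/bolt. φR_n = 0.75 × (3×126.36 + 12×119.88) = 1363.2 kN.
Tension rupture (net): A_n = (263 − 3×24)×6 = 1146 mm² (U = 1.0, A_e = A_n). φR_n = 0.75 × 450 × 1146 = 386.8 kN.
Governing: min(1314.8, 1363.2, 386.8) = 386.8 kN → net-section rupture.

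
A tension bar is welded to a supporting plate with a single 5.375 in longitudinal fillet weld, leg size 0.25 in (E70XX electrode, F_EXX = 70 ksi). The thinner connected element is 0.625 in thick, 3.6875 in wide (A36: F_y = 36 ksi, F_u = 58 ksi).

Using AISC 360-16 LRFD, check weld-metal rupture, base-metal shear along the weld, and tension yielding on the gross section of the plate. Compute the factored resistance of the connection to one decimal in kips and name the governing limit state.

29.9 kips (weld metal governs)

Weld metal: throat = 0.707×0.25 = 0.17675 in, L = 5.375 in. φR_n = 0.75 × 0.6 × 70 × 0.17675 × 5.375 = 29.9 kips.
Base metal shear (0.625 in plate): yield φR_n = 1.0×0.6×36×0.625×5.375 = 72.6 kips; rupture φR_n = 0.75×0.6×58×0.625×5.375 = 87.7 kips; take 72.6 kips (yield).
Tension yield (gross): A_g = 3.6875×0.625 = 2.3047 in². φR_n = 0.90 × 36 × 2.3047 = 74.7 kips.
Governing: min(29.9, 72.6, 74.7) = 29.9 kips → weld metal.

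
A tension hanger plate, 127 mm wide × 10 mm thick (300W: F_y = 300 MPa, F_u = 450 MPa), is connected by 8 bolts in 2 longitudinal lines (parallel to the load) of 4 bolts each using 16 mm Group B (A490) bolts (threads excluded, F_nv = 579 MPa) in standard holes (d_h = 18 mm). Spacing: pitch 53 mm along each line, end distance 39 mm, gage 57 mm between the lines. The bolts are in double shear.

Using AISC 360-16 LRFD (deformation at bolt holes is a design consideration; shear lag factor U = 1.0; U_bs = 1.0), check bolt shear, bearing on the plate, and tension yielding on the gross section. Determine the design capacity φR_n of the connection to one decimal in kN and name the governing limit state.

342.9 kN (gross-section yield governs)

Bolt shear: A_b = π(16)²/4 = 201.06 mm². φR_n = 0.75 × 579 × 201.06 × 8 × 2 = 1397.0 kN.
Bearing (10 mm plate, F_u = 450 MPa): end bolts L_c = 39 − 18/2 = 30, R_n = min(1.2×30×10×450, 2.4×16×10×450) = 162 kN/bolt; interior L_c = 53 − 18 = 35, R_n = 172.8 kN/bolt. φR_n = 0.75 × (2×162 + 6×172.8) = 1020.6 kN.
Tension yield (gross): A_g = 127×10 = 1270 mm². φR_n = 0.90 × 300 × 1270 = 342.9 kN.
Governing: min(1397.0, 1020.6, 342.9) = 342.9 kN → gross-section yield.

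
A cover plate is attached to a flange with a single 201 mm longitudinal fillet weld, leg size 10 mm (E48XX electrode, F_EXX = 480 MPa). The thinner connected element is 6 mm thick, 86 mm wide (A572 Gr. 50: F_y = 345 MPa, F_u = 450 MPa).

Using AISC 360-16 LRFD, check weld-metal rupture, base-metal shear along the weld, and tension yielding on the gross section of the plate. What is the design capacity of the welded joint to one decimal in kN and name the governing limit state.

160.2 kN (gross-section yield governs)

Weld metal: throat = 0.707×10 = 7.07 mm, L = 201 mm. φR_n = 0.75 × 0.6 × 480 × 7.07 × 201 = 307.0 kN.
Base metal shear (6 mm plate): yield φR_n = 1.0×0.6×345×6×201 = 249.6 kN; rupture φR_n = 0.75×0.6×450×6×201 = 244.2 kN; take 244.2 kN (rupture).
Tension yield (gross): A_g = 86×6 = 516 mm². φR_n = 0.90 × 345 × 516 = 160.2 kN.
Governing: min(307.0, 244.2, 160.2) = 160.2 kN → gross-section yield.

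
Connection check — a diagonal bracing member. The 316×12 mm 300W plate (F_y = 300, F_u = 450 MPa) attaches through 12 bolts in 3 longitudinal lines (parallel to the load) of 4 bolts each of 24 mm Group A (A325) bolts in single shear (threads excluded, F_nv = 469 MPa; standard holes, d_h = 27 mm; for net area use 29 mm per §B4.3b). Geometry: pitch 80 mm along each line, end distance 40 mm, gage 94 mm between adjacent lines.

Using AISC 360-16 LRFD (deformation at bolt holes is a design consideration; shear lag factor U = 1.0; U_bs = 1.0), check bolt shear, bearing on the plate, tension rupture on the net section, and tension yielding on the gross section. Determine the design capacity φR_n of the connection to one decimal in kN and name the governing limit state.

927.5 kN (net-section rupture governs)

Bolt shear: A_b = π(24)²/4 = 452.39 mm². φR_n = 0.75 × 469 × 452.39 × 12 × 1 = 1909.5 kN.
Bearing (12 mm plate, F_u = 450 MPa): end bolts L_c = 40 − 27/2 = 26.5, R_n = min(1.2×26.5×12×450, 2.4×24×12×450) = 171.72 kN/bolt; interior L_c = 80 − 27 = 53, R_n = 311.04 kN/bolt. φR_n = 0.75 × (3×171.72 + 9×311.04) = 2485.9 kN.
Tension rupture (net): A_n = (316 − 3×29)×12 = 2748 mm² (U = 1.0, A_e = A_n). φR_n = 0.75 × 450 × 2748 = 927.5 kN.
Tension yield (gross): A_g = 316×12 = 3792 mm². φR_n = 0.90 × 300 × 3792 = 1023.8 kN.
Governing: min(1909.5, 2485.9, 927.5, 1023.8) = 927.5 kN → net-section rupture.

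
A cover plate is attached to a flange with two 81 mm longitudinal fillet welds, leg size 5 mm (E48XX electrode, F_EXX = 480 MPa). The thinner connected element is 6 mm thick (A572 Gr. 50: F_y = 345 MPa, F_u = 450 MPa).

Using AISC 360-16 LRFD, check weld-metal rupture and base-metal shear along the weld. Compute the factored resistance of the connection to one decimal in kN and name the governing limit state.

123.7 kN (weld metal governs)

Weld metal: throat = 0.707×5 = 3.535 mm, L = 2×81 = 162 mm. φR_n = 0.75 × 0.6 × 480 × 3.535 × 162 = 123.7 kN.
Base metal shear (6 mm plate): yield φR_n = 1.0×0.6×345×6×162 = 201.2 kN; rupture φR_n = 0.75×0.6×450×6×162 = 196.8 kN; take 196.8 kN (rupture).
Governing: min(123.7, 196.8) = 123.7 kN → weld metal.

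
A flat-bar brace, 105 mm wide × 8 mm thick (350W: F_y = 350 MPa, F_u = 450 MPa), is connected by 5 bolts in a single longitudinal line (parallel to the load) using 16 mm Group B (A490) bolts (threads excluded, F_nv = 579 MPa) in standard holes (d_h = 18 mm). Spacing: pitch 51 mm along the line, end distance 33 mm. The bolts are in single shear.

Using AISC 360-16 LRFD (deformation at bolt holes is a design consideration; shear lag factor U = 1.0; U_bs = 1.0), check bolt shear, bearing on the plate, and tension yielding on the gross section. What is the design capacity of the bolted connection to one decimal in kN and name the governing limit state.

Bolt shear: A_b = π(16)²/4 = 201.06 mm². φR_n = 0.75 × 579 × 201.06 × 5 × 1 = 436.6 kN.
Bearing (8 mm plate, F_u = 450 MPa): end bolts L_c = 33 − 18/2 = 24, R_n = min(1.2×24×8×450, 2.4×16×8×450) = 103.68 kN/bolt; interior L_c = 51 − 18 = 33, R_n = 138.24 kN/bolt. φR_n = 0.75 × (1×103.68 + 4×138.24) = 492.5 kN.
Tension yield (gross): A_g = 105×8 = 840 mm². φR_n = 0.90 × 350 × 840 = 264.6 kN.
Governing: min(436.6, 492.5, 264.6) = 264.6 kN → gross-section yield.

264.6 kN (gross-section yield governs)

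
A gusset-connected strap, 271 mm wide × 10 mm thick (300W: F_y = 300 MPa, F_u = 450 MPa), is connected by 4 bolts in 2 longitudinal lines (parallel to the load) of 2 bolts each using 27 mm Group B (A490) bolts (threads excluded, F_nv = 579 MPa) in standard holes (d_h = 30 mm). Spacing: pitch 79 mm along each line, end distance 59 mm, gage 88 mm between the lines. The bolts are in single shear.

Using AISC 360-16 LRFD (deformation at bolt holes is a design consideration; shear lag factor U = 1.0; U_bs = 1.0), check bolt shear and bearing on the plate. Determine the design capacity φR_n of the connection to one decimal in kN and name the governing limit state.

Bolt shear: A_b = π(27)²/4 = 572.56 mm². φR_n = 0.75 × 579 × 572.56 × 4 × 1 = 994.5 kN.
Bearing (10 mm plate, F_u = 450 MPa): end bolts L_c = 59 − 30/2 = 44, R_n = min(1.2×44×10×450, 2.4×27×10×450) = 237.6 kN/bolt; interior L_c = 79 − 30 = 49, R_n = 264.6 kN/bolt. φR_n = 0.75 × (2×237.6 + 2×264.6) = 753.3 kN.
Governing: min(994.5, 753.3) = 753.3 kN → bearing.

753.3 kN (bearing governs)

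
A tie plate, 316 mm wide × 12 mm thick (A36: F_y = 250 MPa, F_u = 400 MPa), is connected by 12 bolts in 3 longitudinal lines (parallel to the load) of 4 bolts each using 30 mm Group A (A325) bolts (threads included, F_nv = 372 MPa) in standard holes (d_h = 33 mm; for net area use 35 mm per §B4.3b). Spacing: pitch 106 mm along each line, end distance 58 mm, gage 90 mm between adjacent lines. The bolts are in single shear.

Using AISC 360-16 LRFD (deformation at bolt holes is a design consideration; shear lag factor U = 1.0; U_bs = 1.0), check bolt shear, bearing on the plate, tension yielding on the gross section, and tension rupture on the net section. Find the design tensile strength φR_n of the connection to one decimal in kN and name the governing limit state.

Bolt shear: A_b = π(30)²/4 = 706.86 mm². φR_n = 0.75 × 372 × 706.86 × 12 × 1 = 2366.6 kN.
Bearing (12 mm plate, F_u = 400 MPa): end bolts L_c = 58 − 33/2 = 41.5, R_n = min(1.2×41.5×12×400, 2.4×30×12×400) = 239.04 kN/bolt; interior L_c = 106 − 33 = 73, R_n = 345.6 kN/bolt. φR_n = 0.75 × (3×239.04 + 9×345.6) = 2870.6 kN.
Tension yield (gross): A_g = 316×12 = 3792 mm². φR_n = 0.90 × 250 × 3792 = 853.2 kN.
Tension rupture (net): A_n = (316 − 3×35)×12 = 2532 mm² (U = 1.0, A_e = A_n). φR_n = 0.75 × 400 × 2532 = 759.6 kN.
Governing: min(2366.6, 2870.6, 853.2, 759.6) = 759.6 kN → net-section rupture.

759.6 kN (net-section rupture governs)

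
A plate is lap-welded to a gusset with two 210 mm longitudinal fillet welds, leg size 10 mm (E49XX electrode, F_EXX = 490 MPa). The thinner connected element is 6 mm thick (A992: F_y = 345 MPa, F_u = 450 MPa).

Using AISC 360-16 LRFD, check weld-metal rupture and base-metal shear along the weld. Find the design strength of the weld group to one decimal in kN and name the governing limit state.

Weld metal: throat = 0.707×10 = 7.07 mm, L = 2×210 = 420 mm. φR_n = 0.75 × 0.6 × 490 × 7.07 × 420 = 654.8 kN.
Base metal shear (6 mm plate): yield φR_n = 1.0×0.6×345×6×420 = 521.6 kN; rupture φR_n = 0.75×0.6×450×6×420 = 510.3 kN; take 510.3 kN (rupture).
Governing: min(654.8, 510.3) = 510.3 kN → base-metal shear.

510.3 kN (base-metal shear governs)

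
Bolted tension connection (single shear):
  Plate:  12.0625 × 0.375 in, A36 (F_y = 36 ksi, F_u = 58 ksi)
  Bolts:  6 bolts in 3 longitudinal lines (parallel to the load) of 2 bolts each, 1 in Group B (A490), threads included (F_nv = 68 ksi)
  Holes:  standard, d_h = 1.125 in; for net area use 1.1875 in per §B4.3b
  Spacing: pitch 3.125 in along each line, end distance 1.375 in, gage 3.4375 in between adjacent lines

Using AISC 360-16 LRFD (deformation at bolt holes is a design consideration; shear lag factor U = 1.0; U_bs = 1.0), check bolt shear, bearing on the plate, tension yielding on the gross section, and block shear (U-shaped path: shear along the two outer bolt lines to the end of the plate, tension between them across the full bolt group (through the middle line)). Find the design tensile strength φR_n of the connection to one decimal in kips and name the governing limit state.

Bolt shear: A_b = π(1)²/4 = 0.7854 in². φR_n = 0.75 × 68 × 0.7854 × 6 × 1 = 240.3 kips.
Bearing (0.375 in plate, F_u = 58 ksi): end bolts L_c = 1.375 − 1.125/2 = 0.8125, R_n = min(1.2×0.8125×0.375×58, 2.4×1×0.375×58) = 21.206 kips/bolt; interior L_c = 3.125 − 1.125 = 2, R_n = 52.2 kips/bolt. φR_n = 0.75 × (3×21.206 + 3×52.2) = 165.2 kips.
Tension yield (gross): A_g = 12.0625×0.375 = 4.5234 in². φR_n = 0.90 × 36 × 4.5234 = 146.6 kips.
Block shear: shear path 2×[1.375+1×3.125] = 2×4.5 in, A_gv = 3.375, A_nv = 2×(4.5 − 1.5×1.1875)×0.375 = 2.0391 in²; tension across gage: (6.875 − 2×1.1875)×0.375 = 1.6875 in². R_n = min(0.6×58×2.0391, 0.6×36×3.375) + 1.0×58×1.6875 = min(70.961, 72.9) + 97.875 = 168.84 kips. φR_n = 0.75 × 168.84 = 126.6 kips.
Governing: min(240.3, 165.2, 146.6, 126.6) = 126.6 kips → block shear.

126.6 kips (block shear governs)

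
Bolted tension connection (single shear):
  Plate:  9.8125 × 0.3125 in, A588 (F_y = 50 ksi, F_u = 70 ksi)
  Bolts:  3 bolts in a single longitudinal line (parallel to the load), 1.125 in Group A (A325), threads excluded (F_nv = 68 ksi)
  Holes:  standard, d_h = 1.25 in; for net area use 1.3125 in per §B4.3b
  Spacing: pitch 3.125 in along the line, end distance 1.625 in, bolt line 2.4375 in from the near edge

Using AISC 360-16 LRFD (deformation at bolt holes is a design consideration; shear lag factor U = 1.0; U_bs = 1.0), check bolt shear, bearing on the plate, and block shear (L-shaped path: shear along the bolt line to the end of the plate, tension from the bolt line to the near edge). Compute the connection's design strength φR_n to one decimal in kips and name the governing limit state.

74.4 kips (block shear governs)

Bolt shear: A_b = π(1.125)²/4 = 0.99402 in². φR_n = 0.75 × 68 × 0.99402 × 3 × 1 = 152.1 kips.
Bearing (0.3125 in plate, F_u = 70 ksi): end bolts L_c = 1.625 − 1.25/2 = 1, R_n = min(1.2×1×0.3125×70, 2.4×1.125×0.3125×70) = 26.25 kips/bolt; interior L_c = 3.125 − 1.25 = 1.875, R_n = 49.219 kips/bolt. φR_n = 0.75 × (1×26.25 + 2×49.219) = 93.5 kips.
Block shear: shear path 1×[1.625+2×3.125] = 1×7.875 in, A_gv = 2.4609, A_nv = 1×(7.875 − 2.5×1.3125)×0.3125 = 1.4355 in²; tension to near edge: (2.4375 − 0.5×1.3125)×0.3125 = 0.55664 in². R_n = min(0.6×70×1.4355, 0.6×50×2.4609) + 1.0×70×0.55664 = min(60.291, 73.827) + 38.965 = 99.256 kips. φR_n = 0.75 × 99.256 = 74.4 kips.
Governing: min(152.1, 93.5, 74.4) = 74.4 kips → block shear.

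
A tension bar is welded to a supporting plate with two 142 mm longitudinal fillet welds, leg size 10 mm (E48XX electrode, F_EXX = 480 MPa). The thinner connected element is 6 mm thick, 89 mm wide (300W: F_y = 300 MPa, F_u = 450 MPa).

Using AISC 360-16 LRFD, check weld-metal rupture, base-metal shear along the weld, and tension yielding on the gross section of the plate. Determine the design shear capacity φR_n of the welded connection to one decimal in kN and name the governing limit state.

Weld metal: throat = 0.707×10 = 7.07 mm, L = 2×142 = 284 mm. φR_n = 0.75 × 0.6 × 480 × 7.07 × 284 = 433.7 kN.
Base metal shear (6 mm plate): yield φR_n = 1.0×0.6×300×6×284 = 306.7 kN; rupture φR_n = 0.75×0.6×450×6×284 = 345.1 kN; take 306.7 kN (yield).
Tension yield (gross): A_g = 89×6 = 534 mm². φR_n = 0.90 × 300 × 534 = 144.2 kN.
Governing: min(433.7, 306.7, 144.2) = 144.2 kN → gross-section yield.

144.2 kN (gross-section yield governs)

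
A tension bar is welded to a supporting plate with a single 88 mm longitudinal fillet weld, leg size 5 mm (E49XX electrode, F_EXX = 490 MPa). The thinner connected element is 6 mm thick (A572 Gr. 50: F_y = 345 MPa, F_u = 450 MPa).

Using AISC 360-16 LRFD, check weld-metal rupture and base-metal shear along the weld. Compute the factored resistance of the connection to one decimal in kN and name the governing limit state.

Weld metal: throat = 0.707×5 = 3.535 mm, L = 88 mm. φR_n = 0.75 × 0.6 × 490 × 3.535 × 88 = 68.6 kN.
Base metal shear (6 mm plate): yield φR_n = 1.0×0.6×345×6×88 = 109.3 kN; rupture φR_n = 0.75×0.6×450×6×88 = 106.9 kN; take 106.9 kN (rupture).
Governing: min(68.6, 106.9) = 68.6 kN → weld metal.

68.6 kN (weld metal governs)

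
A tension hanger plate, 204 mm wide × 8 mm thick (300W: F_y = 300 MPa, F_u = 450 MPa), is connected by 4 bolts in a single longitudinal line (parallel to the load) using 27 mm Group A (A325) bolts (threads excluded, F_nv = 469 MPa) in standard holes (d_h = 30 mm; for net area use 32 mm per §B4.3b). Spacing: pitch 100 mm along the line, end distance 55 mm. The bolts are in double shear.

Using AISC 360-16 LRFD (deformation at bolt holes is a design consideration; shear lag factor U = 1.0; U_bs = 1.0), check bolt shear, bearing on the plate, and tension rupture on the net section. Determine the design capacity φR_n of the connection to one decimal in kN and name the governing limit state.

464.4 kN (net-section rupture governs)

Bolt shear: A_b = π(27)²/4 = 572.56 mm². φR_n = 0.75 × 469 × 572.56 × 4 × 2 = 1611.2 kN.
Bearing (8 mm plate, F_u = 450 MPa): end bolts L_c = 55 − 30/2 = 40, R_n = min(1.2×40×8×450, 2.4×27×8×450) = 172.8 kN/bolt; interior L_c = 100 − 30 = 70, R_n = 233.28 kN/bolt. φR_n = 0.75 × (1×172.8 + 3×233.28) = 654.5 kN.
Tension rupture (net): A_n = (204 − 1×32)×8 = 1376 mm² (U = 1.0, A_e = A_n). φR_n = 0.75 × 450 × 1376 = 464.4 kN.
Governing: min(1611.2, 654.5, 464.4) = 464.4 kN → net-section rupture.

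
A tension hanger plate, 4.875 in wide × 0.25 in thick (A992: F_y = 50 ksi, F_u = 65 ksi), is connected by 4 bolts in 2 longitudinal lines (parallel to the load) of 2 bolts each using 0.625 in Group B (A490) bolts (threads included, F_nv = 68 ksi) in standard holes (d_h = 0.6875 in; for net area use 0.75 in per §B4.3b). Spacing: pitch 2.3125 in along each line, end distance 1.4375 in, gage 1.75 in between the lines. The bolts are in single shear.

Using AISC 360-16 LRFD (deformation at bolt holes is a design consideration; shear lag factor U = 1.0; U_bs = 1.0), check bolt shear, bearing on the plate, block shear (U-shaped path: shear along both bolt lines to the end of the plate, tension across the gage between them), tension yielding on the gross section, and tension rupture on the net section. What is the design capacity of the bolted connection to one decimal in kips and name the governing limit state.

41.1 kips (net-section rupture governs)

Bolt shear: A_b = π(0.625)²/4 = 0.3068 in². φR_n = 0.75 × 68 × 0.3068 × 4 × 1 = 62.6 kips.
Bearing (0.25 in plate, F_u = 65 ksi): end bolts L_c = 1.4375 − 0.6875/2 = 1.09375, R_n = min(1.2×1.09375×0.25×65, 2.4×0.625×0.25×65) = 21.328 kips/bolt; interior L_c = 2.3125 − 0.6875 = 1.625, R_n = 24.375 kips/bolt. φR_n = 0.75 × (2×21.328 + 2×24.375) = 68.6 kips.
Block shear: shear path 2×[1.4375+1×2.3125] = 2×3.75 in, A_gv = 1.875, A_nv = 2×(3.75 − 1.5×0.75)×0.25 = 1.3125 in²; tension across gage: (1.75 − 1×0.75)×0.25 = 0.25 in². R_n = min(0.6×65×1.3125, 0.6×50×1.875) + 1.0×65×0.25 = min(51.188, 56.25) + 16.25 = 67.438 kips. φR_n = 0.75 × 67.438 = 50.6 kips.
Tension yield (gross): A_g = 4.875×0.25 = 1.2188 in². φR_n = 0.90 × 50 × 1.2188 = 54.8 kips.
Tension rupture (net): A_n = (4.875 − 2×0.75)×0.25 = 0.84375 in² (U = 1.0, A_e = A_n). φR_n = 0.75 × 65 × 0.84375 = 41.1 kips.
Governing: min(62.6, 68.6, 50.6, 54.8, 41.1) = 41.1 kips → net-section rupture.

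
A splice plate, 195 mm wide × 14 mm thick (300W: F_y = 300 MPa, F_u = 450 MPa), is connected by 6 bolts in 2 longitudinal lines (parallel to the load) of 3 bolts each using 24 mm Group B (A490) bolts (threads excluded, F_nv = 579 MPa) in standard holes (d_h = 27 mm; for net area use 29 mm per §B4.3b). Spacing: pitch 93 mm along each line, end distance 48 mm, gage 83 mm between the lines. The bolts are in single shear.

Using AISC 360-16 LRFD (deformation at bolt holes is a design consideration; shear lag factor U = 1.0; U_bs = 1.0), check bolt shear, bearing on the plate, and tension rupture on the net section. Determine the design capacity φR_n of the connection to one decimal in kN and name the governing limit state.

647.3 kN (net-section rupture governs)

Bolt shear: A_b = π(24)²/4 = 452.39 mm². φR_n = 0.75 × 579 × 452.39 × 6 × 1 = 1178.7 kN.
Bearing (14 mm plate, F_u = 450 MPa): end bolts L_c = 48 − 27/2 = 34.5, R_n = min(1.2×34.5×14×450, 2.4×24×14×450) = 260.82 kN/bolt; interior L_c = 93 − 27 = 66, R_n = 362.88 kN/bolt. φR_n = 0.75 × (2×260.82 + 4×362.88) = 1479.9 kN.
Tension rupture (net): A_n = (195 − 2×29)×14 = 1918 mm² (U = 1.0, A_e = A_n). φR_n = 0.75 × 450 × 1918 = 647.3 kN.
Governing: min(1178.7, 1479.9, 647.3) = 647.3 kN → net-section rupture.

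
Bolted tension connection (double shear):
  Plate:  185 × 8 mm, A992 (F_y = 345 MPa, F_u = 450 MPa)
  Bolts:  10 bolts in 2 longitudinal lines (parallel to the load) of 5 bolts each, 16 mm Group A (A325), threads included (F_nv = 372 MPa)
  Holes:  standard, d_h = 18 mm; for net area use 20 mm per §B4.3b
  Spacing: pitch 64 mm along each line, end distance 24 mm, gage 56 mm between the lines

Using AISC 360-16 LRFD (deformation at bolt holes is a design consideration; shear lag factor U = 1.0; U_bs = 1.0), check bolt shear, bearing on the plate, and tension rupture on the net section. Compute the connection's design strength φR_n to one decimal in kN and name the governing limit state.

Bolt shear: A_b = π(16)²/4 = 201.06 mm². φR_n = 0.75 × 372 × 201.06 × 10 × 2 = 1121.9 kN.
Bearing (8 mm plate, F_u = 450 MPa): end bolts L_c = 24 − 18/2 = 15, R_n = min(1.2×15×8×450, 2.4×16×8×450) = 64.8 kN/bolt; interior L_c = 64 − 18 = 46, R_n = 138.24 kN/bolt. φR_n = 0.75 × (2×64.8 + 8×138.24) = 926.6 kN.
Tension rupture (net): A_n = (185 − 2×20)×8 = 1160 mm² (U = 1.0, A_e = A_n). φR_n = 0.75 × 450 × 1160 = 391.5 kN.
Governing: min(1121.9, 926.6, 391.5) = 391.5 kN → net-section rupture.

391.5 kN (net-section rupture governs)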